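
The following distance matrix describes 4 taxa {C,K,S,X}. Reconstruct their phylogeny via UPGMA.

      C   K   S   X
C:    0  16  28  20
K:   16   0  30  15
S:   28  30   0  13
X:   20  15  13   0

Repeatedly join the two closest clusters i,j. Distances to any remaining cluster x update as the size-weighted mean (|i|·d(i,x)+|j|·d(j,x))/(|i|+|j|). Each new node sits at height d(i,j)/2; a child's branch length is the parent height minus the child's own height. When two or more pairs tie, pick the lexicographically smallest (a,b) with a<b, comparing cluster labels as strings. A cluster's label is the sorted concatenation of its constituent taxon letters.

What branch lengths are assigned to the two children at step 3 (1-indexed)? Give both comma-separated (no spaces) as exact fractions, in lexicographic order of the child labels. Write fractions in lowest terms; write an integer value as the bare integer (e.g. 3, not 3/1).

1. join S+X (d=13) ⇒ SX; edges |S|=13/2, |X|=13/2
  updated: d(C,SX)=24, d(K,SX)=45/2
2. join C+K (d=16) ⇒ CK; edges |C|=8, |K|=8
  updated: d(CK,SX)=93/4
3. join CK+SX (d=93/4) ⇒ CKSX; edges |CK|=29/8, |SX|=41/8
final tree: ((C:8,K:8):29/8,(S:13/2,X:13/2):41/8)
total length: 151/4

29/8,41/8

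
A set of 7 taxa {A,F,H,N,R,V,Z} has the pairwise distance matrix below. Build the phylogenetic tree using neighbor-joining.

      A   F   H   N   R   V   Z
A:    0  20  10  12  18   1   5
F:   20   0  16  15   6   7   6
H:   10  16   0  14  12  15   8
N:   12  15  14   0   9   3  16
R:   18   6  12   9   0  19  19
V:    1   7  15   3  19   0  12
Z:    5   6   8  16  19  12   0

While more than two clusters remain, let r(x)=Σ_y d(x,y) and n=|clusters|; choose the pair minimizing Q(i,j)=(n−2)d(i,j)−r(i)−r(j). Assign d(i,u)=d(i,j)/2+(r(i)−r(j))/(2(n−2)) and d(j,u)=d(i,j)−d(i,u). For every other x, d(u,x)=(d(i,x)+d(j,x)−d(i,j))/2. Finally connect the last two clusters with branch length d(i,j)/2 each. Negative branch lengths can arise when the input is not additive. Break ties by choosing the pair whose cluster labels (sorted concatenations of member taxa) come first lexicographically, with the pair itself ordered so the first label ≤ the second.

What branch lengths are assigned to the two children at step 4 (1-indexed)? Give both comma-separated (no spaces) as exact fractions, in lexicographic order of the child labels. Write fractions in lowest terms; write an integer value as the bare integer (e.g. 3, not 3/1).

27/8,23/8

step 1: merge (F,R) at d=6, Q=-123; branch lengths F→17/10, R→43/10; new cluster FR
  updated: d(A,FR)=16, d(FR,H)=11, d(FR,N)=9, d(FR,V)=10, d(FR,Z)=19/2
step 2: merge (N,V) at d=3, Q=-83; branch lengths N→25/8, V→-1/8; new cluster NV
  updated: d(A,NV)=5, d(FR,NV)=8, d(H,NV)=13, d(NV,Z)=25/2
step 3: merge (A,NV) at d=5, Q=-119/2; branch lengths A→25/12, NV→35/12; new cluster ANV
  updated: d(ANV,FR)=19/2, d(ANV,H)=9, d(ANV,Z)=25/4
step 4: merge (ANV,Z) at d=25/4, Q=-36; branch lengths ANV→27/8, Z→23/8; new cluster ANVZ
  updated: d(ANVZ,FR)=51/8, d(ANVZ,H)=43/8
step 5: merge (ANVZ,FR) at d=51/8, Q=-91/4; branch lengths ANVZ→3/8, FR→6; new cluster AFNRVZ
  updated: d(AFNRVZ,H)=5
step 6: merge (AFNRVZ,H) at d=5; branch lengths AFNRVZ→5/2, H→5/2; new cluster AFHNRVZ
final tree: ((((A:25/12,(N:25/8,V:-1/8):35/12):27/8,Z:23/8):3/8,(F:17/10,R:43/10):6):5/2,H:5/2)
total length: 253/8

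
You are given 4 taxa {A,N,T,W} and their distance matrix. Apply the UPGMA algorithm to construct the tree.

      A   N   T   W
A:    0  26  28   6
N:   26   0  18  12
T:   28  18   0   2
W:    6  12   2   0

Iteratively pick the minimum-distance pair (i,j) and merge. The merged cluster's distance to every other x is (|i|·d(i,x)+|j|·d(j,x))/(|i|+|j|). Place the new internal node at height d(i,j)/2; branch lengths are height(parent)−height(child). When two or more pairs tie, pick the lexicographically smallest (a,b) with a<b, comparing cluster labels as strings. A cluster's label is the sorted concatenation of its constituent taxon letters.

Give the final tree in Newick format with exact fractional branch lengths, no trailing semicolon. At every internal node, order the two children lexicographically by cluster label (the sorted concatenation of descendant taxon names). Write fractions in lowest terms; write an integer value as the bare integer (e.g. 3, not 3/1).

iteration 1: select T,W (d=2); attach at lengths (1, 1); label the merged cluster TW
  updated: d(A,TW)=17, d(N,TW)=15
iteration 2: select N,TW (d=15); attach at lengths (15/2, 13/2); label the merged cluster NTW
  updated: d(A,NTW)=20
iteration 3: select A,NTW (d=20); attach at lengths (10, 5/2); label the merged cluster ANTW
final tree: (A:10,(N:15/2,(T:1,W:1):13/2):5/2)
total length: 57/2

(A:10,(N:15/2,(T:1,W:1):13/2):5/2)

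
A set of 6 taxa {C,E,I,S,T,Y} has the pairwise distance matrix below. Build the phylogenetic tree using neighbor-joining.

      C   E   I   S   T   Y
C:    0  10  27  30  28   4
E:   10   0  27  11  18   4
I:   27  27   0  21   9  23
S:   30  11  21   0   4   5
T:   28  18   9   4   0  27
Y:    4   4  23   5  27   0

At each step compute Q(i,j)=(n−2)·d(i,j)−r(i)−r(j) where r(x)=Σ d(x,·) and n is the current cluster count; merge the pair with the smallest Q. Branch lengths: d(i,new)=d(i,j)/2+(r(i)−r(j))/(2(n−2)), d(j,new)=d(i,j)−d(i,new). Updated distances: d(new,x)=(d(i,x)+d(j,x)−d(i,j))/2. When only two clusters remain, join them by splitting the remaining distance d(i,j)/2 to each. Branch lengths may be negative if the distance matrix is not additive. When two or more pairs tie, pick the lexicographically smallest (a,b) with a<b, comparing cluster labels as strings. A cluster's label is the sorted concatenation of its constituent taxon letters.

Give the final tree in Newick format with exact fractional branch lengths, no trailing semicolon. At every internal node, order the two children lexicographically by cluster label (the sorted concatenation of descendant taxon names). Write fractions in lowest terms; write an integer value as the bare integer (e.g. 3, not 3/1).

(((C:111/16,Y:-47/16):65/16,E:15/16):153/32,((I:57/8,T:15/8):79/12,S:17/12):153/32)

step 1: merge (I,T) at d=9, Q=-157; branch lengths I→57/8, T→15/8; new cluster IT
  updated: d(C,IT)=23, d(E,IT)=18, d(IT,S)=8, d(IT,Y)=41/2
step 2: merge (IT,S) at d=8, Q=-199/2; branch lengths IT→79/12, S→17/12; new cluster IST
  updated: d(C,IST)=45/2, d(E,IST)=21/2, d(IST,Y)=35/4
step 3: merge (C,Y) at d=4, Q=-181/4; branch lengths C→111/16, Y→-47/16; new cluster CY
  updated: d(CY,E)=5, d(CY,IST)=109/8
step 4: merge (CY,E) at d=5, Q=-233/8; branch lengths CY→65/16, E→15/16; new cluster CEY
  updated: d(CEY,IST)=153/16
step 5: merge (CEY,IST) at d=153/16; branch lengths CEY→153/32, IST→153/32; new cluster CEISTY
final tree: (((C:111/16,Y:-47/16):65/16,E:15/16):153/32,((I:57/8,T:15/8):79/12,S:17/12):153/32)
total length: 569/16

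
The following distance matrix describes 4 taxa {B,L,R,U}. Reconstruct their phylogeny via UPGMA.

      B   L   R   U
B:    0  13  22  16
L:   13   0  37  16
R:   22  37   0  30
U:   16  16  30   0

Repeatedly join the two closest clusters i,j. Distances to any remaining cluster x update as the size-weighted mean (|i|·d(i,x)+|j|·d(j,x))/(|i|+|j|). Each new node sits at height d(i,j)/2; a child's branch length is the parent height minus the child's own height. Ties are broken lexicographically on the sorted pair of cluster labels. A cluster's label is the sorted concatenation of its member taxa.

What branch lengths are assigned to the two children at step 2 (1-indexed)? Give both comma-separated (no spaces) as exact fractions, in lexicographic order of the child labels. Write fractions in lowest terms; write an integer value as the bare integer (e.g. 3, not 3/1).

iteration 1: select B,L (d=13); attach at lengths (13/2, 13/2); label the merged cluster BL
  updated: d(BL,R)=59/2, d(BL,U)=16
iteration 2: select BL,U (d=16); attach at lengths (3/2, 8); label the merged cluster BLU
  updated: d(BLU,R)=89/3
iteration 3: select BLU,R (d=89/3); attach at lengths (41/6, 89/6); label the merged cluster BLRU
final tree: (((B:13/2,L:13/2):3/2,U:8):41/6,R:89/6)
total length: 265/6

3/2,8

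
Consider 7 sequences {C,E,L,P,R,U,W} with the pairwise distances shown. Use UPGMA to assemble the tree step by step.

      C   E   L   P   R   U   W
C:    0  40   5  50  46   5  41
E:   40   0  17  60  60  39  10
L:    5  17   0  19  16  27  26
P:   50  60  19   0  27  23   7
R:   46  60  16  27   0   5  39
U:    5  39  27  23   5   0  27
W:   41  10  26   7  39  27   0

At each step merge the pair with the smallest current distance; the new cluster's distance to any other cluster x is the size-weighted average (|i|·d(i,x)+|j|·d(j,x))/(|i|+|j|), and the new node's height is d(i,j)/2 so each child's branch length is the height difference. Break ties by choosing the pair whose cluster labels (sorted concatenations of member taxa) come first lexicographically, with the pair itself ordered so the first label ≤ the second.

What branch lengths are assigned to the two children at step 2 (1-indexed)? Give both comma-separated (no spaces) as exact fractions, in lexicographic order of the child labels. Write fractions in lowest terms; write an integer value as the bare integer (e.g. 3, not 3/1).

iteration 1: select C,L (d=5); attach at lengths (5/2, 5/2); label the merged cluster CL
  updated: d(CL,E)=57/2, d(CL,P)=69/2, d(CL,R)=31, d(CL,U)=16, d(CL,W)=67/2
iteration 2: select R,U (d=5); attach at lengths (5/2, 5/2); label the merged cluster RU
  updated: d(CL,RU)=47/2, d(E,RU)=99/2, d(P,RU)=25, d(RU,W)=33
iteration 3: select P,W (d=7); attach at lengths (7/2, 7/2); label the merged cluster PW
  updated: d(CL,PW)=34, d(E,PW)=35, d(PW,RU)=29
iteration 4: select CL,RU (d=47/2); attach at lengths (37/4, 37/4); label the merged cluster CLRU
  updated: d(CLRU,E)=39, d(CLRU,PW)=63/2
iteration 5: select CLRU,PW (d=63/2); attach at lengths (4, 49/4); label the merged cluster CLPRUW
  updated: d(CLPRUW,E)=113/3
iteration 6: select CLPRUW,E (d=113/3); attach at lengths (37/12, 113/6); label the merged cluster CELPRUW
final tree: ((((C:5/2,L:5/2):37/4,(R:5/2,U:5/2):37/4):4,(P:7/2,W:7/2):49/4):37/12,E:113/6)
total length: 221/3

5/2,5/2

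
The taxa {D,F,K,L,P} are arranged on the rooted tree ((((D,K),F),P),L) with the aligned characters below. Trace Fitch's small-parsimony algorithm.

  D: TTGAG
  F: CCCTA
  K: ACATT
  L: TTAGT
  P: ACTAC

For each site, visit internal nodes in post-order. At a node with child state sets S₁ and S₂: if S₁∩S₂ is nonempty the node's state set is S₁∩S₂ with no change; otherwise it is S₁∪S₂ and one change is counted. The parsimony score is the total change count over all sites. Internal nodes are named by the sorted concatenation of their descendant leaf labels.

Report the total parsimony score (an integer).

site 0, node DK: D={T} ∪ K={A} → {A,T} (+1)
site 0, node DFK: DK={A,T} ∪ F={C} → {A,C,T} (+1)
site 0, node DFKP: DFK={A,C,T} ∩ P={A} → {A} (+0)
site 0, node DFKLP: DFKP={A} ∪ L={T} → {A,T} (+1)
site 1, node DK: D={T} ∪ K={C} → {C,T} (+1)
site 1, node DFK: DK={C,T} ∩ F={C} → {C} (+0)
site 1, node DFKP: DFK={C} ∩ P={C} → {C} (+0)
site 1, node DFKLP: DFKP={C} ∪ L={T} → {C,T} (+1)
site 2, node DK: D={G} ∪ K={A} → {A,G} (+1)
site 2, node DFK: DK={A,G} ∪ F={C} → {A,C,G} (+1)
site 2, node DFKP: DFK={A,C,G} ∪ P={T} → {A,C,G,T} (+1)
site 2, node DFKLP: DFKP={A,C,G,T} ∩ L={A} → {A} (+0)
site 3, node DK: D={A} ∪ K={T} → {A,T} (+1)
site 3, node DFK: DK={A,T} ∩ F={T} → {T} (+0)
site 3, node DFKP: DFK={T} ∪ P={A} → {A,T} (+1)
site 3, node DFKLP: DFKP={A,T} ∪ L={G} → {A,G,T} (+1)
site 4, node DK: D={G} ∪ K={T} → {G,T} (+1)
site 4, node DFK: DK={G,T} ∪ F={A} → {A,G,T} (+1)
site 4, node DFKP: DFK={A,G,T} ∪ P={C} → {A,C,G,T} (+1)
site 4, node DFKLP: DFKP={A,C,G,T} ∩ L={T} → {T} (+0)
per-site changes: [3, 2, 3, 3, 3]; total = 14

14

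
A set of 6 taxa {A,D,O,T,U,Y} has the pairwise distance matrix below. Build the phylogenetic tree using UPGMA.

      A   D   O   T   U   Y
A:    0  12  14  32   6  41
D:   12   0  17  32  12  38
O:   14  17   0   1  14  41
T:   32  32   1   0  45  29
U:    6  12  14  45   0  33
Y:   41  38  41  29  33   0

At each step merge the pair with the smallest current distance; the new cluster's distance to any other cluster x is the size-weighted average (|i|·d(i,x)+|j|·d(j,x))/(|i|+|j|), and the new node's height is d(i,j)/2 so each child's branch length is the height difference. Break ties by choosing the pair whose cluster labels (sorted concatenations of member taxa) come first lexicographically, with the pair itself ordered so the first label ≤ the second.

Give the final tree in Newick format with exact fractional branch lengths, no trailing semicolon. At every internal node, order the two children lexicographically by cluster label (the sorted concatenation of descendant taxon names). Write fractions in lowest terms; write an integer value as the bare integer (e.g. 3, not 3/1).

step 1: merge (O,T) at d=1; branch lengths O→1/2, T→1/2; new cluster OT
  updated: d(A,OT)=23, d(D,OT)=49/2, d(OT,U)=59/2, d(OT,Y)=35
step 2: merge (A,U) at d=6; branch lengths A→3, U→3; new cluster AU
  updated: d(AU,D)=12, d(AU,OT)=105/4, d(AU,Y)=37
step 3: merge (AU,D) at d=12; branch lengths AU→3, D→6; new cluster ADU
  updated: d(ADU,OT)=77/3, d(ADU,Y)=112/3
step 4: merge (ADU,OT) at d=77/3; branch lengths ADU→41/6, OT→37/3; new cluster ADOTU
  updated: d(ADOTU,Y)=182/5
step 5: merge (ADOTU,Y) at d=182/5; branch lengths ADOTU→161/30, Y→91/5; new cluster ADOTUY
final tree: ((((A:3,U:3):3,D:6):41/6,(O:1/2,T:1/2):37/3):161/30,Y:91/5)
total length: 881/15

((((A:3,U:3):3,D:6):41/6,(O:1/2,T:1/2):37/3):161/30,Y:91/5)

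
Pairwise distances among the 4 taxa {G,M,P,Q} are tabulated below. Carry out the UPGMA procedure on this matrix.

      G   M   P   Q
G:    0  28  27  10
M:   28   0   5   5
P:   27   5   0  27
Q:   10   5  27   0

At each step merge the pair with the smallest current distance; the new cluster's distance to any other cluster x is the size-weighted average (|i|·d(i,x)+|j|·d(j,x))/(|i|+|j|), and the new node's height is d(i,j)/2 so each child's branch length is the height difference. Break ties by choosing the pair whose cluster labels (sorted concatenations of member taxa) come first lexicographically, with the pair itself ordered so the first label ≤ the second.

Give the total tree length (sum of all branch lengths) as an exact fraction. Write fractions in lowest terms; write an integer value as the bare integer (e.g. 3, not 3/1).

1. join M+P (d=5) ⇒ MP; edges |M|=5/2, |P|=5/2
  updated: d(G,MP)=55/2, d(MP,Q)=16
2. join G+Q (d=10) ⇒ GQ; edges |G|=5, |Q|=5
  updated: d(GQ,MP)=87/4
3. join GQ+MP (d=87/4) ⇒ GMPQ; edges |GQ|=47/8, |MP|=67/8
final tree: ((G:5,Q:5):47/8,(M:5/2,P:5/2):67/8)
total length: 117/4

117/4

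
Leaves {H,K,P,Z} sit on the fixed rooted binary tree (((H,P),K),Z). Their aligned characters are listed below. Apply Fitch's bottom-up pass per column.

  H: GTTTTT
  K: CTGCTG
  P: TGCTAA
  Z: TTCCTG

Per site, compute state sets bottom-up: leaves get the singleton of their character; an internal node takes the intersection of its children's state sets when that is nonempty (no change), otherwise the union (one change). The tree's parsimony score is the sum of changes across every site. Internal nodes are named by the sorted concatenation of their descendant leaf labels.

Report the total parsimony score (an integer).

HP@0: {G} ∪ {T} = {G,T} (union, +1)
HKP@0: {G,T} ∪ {C} = {C,G,T} (union, +1)
HKPZ@0: {C,G,T} ∩ {T} = {T} (intersection, +0)
HP@1: {T} ∪ {G} = {G,T} (union, +1)
HKP@1: {G,T} ∩ {T} = {T} (intersection, +0)
HKPZ@1: {T} ∩ {T} = {T} (intersection, +0)
HP@2: {T} ∪ {C} = {C,T} (union, +1)
HKP@2: {C,T} ∪ {G} = {C,G,T} (union, +1)
HKPZ@2: {C,G,T} ∩ {C} = {C} (intersection, +0)
HP@3: {T} ∩ {T} = {T} (intersection, +0)
HKP@3: {T} ∪ {C} = {C,T} (union, +1)
HKPZ@3: {C,T} ∩ {C} = {C} (intersection, +0)
HP@4: {T} ∪ {A} = {A,T} (union, +1)
HKP@4: {A,T} ∩ {T} = {T} (intersection, +0)
HKPZ@4: {T} ∩ {T} = {T} (intersection, +0)
HP@5: {T} ∪ {A} = {A,T} (union, +1)
HKP@5: {A,T} ∪ {G} = {A,G,T} (union, +1)
HKPZ@5: {A,G,T} ∩ {G} = {G} (intersection, +0)
per-site changes: [2, 1, 2, 1, 1, 2]; total = 9

9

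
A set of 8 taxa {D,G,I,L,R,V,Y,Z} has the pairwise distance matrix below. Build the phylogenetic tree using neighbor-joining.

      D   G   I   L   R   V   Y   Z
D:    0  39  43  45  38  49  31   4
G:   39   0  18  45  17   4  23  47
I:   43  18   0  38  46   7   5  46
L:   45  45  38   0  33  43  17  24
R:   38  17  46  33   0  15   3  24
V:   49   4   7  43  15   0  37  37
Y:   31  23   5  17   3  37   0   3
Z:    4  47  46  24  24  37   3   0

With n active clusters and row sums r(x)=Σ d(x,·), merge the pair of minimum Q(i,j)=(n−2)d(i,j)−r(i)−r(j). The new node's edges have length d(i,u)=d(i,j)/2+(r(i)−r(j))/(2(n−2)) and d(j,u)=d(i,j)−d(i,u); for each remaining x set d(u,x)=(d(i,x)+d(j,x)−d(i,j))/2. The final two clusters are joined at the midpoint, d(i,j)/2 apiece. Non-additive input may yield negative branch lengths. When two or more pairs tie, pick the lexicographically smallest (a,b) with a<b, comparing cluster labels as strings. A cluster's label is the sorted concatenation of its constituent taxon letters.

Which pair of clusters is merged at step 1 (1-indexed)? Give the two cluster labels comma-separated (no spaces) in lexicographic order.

D,Z

step 1: merge (D,Z) at d=4, Q=-410; branch lengths D→22/3, Z→-10/3; new cluster DZ
  updated: d(DZ,G)=41, d(DZ,I)=85/2, d(DZ,L)=65/2, d(DZ,R)=29, d(DZ,V)=41, d(DZ,Y)=15
step 2: merge (G,V) at d=4, Q=-275; branch lengths G→21/10, V→19/10; new cluster GV
  updated: d(DZ,GV)=39, d(GV,I)=21/2, d(GV,L)=42, d(GV,R)=14, d(GV,Y)=28
step 3: merge (GV,I) at d=21/2, Q=-467/2; branch lengths GV→67/16, I→101/16; new cluster GIV
  updated: d(DZ,GIV)=71/2, d(GIV,L)=139/4, d(GIV,R)=99/4, d(GIV,Y)=45/4
step 4: merge (DZ,L) at d=65/2, Q=-527/4; branch lengths DZ→123/8, L→137/8; new cluster DLZ
  updated: d(DLZ,GIV)=151/8, d(DLZ,R)=59/4, d(DLZ,Y)=-1/4
step 5: merge (DLZ,GIV) at d=151/8, Q=-101/2; branch lengths DLZ→65/16, GIV→237/16; new cluster DGILVZ
  updated: d(DGILVZ,R)=165/16, d(DGILVZ,Y)=-63/16
step 6: merge (DGILVZ,R) at d=165/16, Q=-75/8; branch lengths DGILVZ→27/16, R→69/8; new cluster DGILRVZ
  updated: d(DGILRVZ,Y)=-45/8
step 7: merge (DGILRVZ,Y) at d=-45/8; branch lengths DGILRVZ→-45/16, Y→-45/16; new cluster DGILRVYZ
final tree: (((((D:22/3,Z:-10/3):123/8,L:137/8):65/16,((G:21/10,V:19/10):67/16,I:101/16):237/16):27/16,R:69/8):-45/16,Y:-45/16)
total length: 1193/16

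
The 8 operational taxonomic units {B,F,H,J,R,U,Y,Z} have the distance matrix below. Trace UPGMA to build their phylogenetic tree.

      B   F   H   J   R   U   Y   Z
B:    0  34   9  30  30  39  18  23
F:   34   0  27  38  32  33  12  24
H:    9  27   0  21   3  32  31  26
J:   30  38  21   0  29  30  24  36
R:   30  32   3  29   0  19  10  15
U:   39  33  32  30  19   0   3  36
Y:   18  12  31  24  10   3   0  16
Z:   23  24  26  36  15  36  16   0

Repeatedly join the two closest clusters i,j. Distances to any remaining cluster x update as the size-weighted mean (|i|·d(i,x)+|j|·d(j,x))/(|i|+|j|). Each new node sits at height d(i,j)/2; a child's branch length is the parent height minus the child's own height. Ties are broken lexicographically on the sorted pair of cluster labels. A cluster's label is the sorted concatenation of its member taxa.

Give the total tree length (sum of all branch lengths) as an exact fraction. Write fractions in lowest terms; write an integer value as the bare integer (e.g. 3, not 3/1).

6521/84

1. join H+R (d=3) ⇒ HR; edges |H|=3/2, |R|=3/2
  updated: d(B,HR)=39/2, d(F,HR)=59/2, d(HR,J)=25, d(HR,U)=51/2, d(HR,Y)=41/2, d(HR,Z)=41/2
2. join U+Y (d=3) ⇒ UY; edges |U|=3/2, |Y|=3/2
  updated: d(B,UY)=57/2, d(F,UY)=45/2, d(HR,UY)=23, d(J,UY)=27, d(UY,Z)=26
3. join B+HR (d=39/2) ⇒ BHR; edges |B|=39/4, |HR|=33/4
  updated: d(BHR,F)=31, d(BHR,J)=80/3, d(BHR,UY)=149/6, d(BHR,Z)=64/3
4. join BHR+Z (d=64/3) ⇒ BHRZ; edges |BHR|=11/12, |Z|=32/3
  updated: d(BHRZ,F)=117/4, d(BHRZ,J)=29, d(BHRZ,UY)=201/8
5. join F+UY (d=45/2) ⇒ FUY; edges |F|=45/4, |UY|=39/4
  updated: d(BHRZ,FUY)=53/2, d(FUY,J)=92/3
6. join BHRZ+FUY (d=53/2) ⇒ BFHRUYZ; edges |BHRZ|=31/12, |FUY|=2
  updated: d(BFHRUYZ,J)=208/7
7. join BFHRUYZ+J (d=208/7) ⇒ BFHJRUYZ; edges |BFHRUYZ|=45/28, |J|=104/7
final tree: ((((B:39/4,(H:3/2,R:3/2):33/4):11/12,Z:32/3):31/12,(F:45/4,(U:3/2,Y:3/2):39/4):2):45/28,J:104/7)
total length: 6521/84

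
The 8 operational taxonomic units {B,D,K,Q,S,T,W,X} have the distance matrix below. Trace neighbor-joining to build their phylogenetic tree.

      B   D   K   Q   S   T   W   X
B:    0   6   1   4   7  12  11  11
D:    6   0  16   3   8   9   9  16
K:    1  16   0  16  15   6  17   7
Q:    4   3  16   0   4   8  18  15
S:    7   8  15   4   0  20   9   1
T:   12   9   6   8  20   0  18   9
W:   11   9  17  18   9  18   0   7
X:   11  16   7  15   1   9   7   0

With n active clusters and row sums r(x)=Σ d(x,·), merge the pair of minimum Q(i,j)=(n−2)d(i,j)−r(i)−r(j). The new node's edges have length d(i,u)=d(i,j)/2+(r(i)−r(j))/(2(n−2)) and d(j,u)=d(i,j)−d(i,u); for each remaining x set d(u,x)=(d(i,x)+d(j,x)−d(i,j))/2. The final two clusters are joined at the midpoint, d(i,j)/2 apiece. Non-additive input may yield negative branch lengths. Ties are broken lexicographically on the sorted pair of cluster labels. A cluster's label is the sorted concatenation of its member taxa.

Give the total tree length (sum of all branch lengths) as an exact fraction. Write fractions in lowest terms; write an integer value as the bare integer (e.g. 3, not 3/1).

step 1: merge (B,K) at d=1, Q=-124; branch lengths B→-5/3, K→8/3; new cluster BK
  updated: d(BK,D)=21/2, d(BK,Q)=19/2, d(BK,S)=21/2, d(BK,T)=17/2, d(BK,W)=27/2, d(BK,X)=17/2
step 2: merge (S,X) at d=1, Q=-104; branch lengths S→1/10, X→9/10; new cluster SX
  updated: d(BK,SX)=9, d(D,SX)=23/2, d(Q,SX)=9, d(SX,T)=14, d(SX,W)=15/2
step 3: merge (SX,W) at d=15/2, Q=-87; branch lengths SX→15/8, W→45/8; new cluster SWX
  updated: d(BK,SWX)=15/2, d(D,SWX)=13/2, d(Q,SWX)=39/4, d(SWX,T)=49/4
step 4: merge (D,Q) at d=3, Q=-201/4; branch lengths D→31/24, Q→41/24; new cluster DQ
  updated: d(BK,DQ)=17/2, d(DQ,SWX)=53/8, d(DQ,T)=7
step 5: merge (BK,SWX) at d=15/2, Q=-287/8; branch lengths BK→105/32, SWX→135/32; new cluster BKSWX
  updated: d(BKSWX,DQ)=61/16, d(BKSWX,T)=53/8
step 6: merge (BKSWX,DQ) at d=61/16, Q=-279/16; branch lengths BKSWX→55/32, DQ→67/32; new cluster BDKQSWX
  updated: d(BDKQSWX,T)=157/32
step 7: merge (BDKQSWX,T) at d=157/32; branch lengths BDKQSWX→157/64, T→157/64; new cluster BDKQSTWX
final tree: ((((B:-5/3,K:8/3):105/32,((S:1/10,X:9/10):15/8,W:45/8):135/32):55/32,(D:31/24,Q:41/24):67/32):157/64,T:157/64)
total length: 919/32

919/32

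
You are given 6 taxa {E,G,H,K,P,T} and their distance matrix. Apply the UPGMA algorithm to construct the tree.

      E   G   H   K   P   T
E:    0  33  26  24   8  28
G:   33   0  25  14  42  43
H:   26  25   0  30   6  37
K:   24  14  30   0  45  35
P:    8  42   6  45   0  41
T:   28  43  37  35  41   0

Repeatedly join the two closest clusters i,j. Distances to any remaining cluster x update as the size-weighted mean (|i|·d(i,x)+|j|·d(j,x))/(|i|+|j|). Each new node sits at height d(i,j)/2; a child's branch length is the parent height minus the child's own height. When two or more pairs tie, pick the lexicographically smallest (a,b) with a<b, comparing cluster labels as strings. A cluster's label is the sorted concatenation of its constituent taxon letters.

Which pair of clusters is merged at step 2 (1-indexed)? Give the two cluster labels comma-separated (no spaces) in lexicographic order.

G,K

1. join H+P (d=6) ⇒ HP; edges |H|=3, |P|=3
  updated: d(E,HP)=17, d(G,HP)=67/2, d(HP,K)=75/2, d(HP,T)=39
2. join G+K (d=14) ⇒ GK; edges |G|=7, |K|=7
  updated: d(E,GK)=57/2, d(GK,HP)=71/2, d(GK,T)=39
3. join E+HP (d=17) ⇒ EHP; edges |E|=17/2, |HP|=11/2
  updated: d(EHP,GK)=199/6, d(EHP,T)=106/3
4. join EHP+GK (d=199/6) ⇒ EGHKP; edges |EHP|=97/12, |GK|=115/12
  updated: d(EGHKP,T)=184/5
5. join EGHKP+T (d=184/5) ⇒ EGHKPT; edges |EGHKP|=109/60, |T|=92/5
final tree: (((E:17/2,(H:3,P:3):11/2):97/12,(G:7,K:7):115/12):109/60,T:92/5)
total length: 4313/60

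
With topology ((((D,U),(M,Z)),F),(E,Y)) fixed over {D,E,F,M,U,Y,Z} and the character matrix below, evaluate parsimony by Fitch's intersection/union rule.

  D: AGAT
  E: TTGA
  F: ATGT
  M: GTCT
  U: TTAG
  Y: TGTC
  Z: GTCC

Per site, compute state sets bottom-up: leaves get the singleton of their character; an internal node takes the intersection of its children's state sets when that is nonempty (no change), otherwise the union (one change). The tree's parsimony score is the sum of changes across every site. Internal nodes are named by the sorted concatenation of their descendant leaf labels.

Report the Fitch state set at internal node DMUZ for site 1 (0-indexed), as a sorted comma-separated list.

T

DU@0: {A} ∪ {T} = {A,T} (union, +1)
MZ@0: {G} ∩ {G} = {G} (intersection, +0)
DMUZ@0: {A,T} ∪ {G} = {A,G,T} (union, +1)
DFMUZ@0: {A,G,T} ∩ {A} = {A} (intersection, +0)
EY@0: {T} ∩ {T} = {T} (intersection, +0)
DEFMUYZ@0: {A} ∪ {T} = {A,T} (union, +1)
DU@1: {G} ∪ {T} = {G,T} (union, +1)
MZ@1: {T} ∩ {T} = {T} (intersection, +0)
DMUZ@1: {G,T} ∩ {T} = {T} (intersection, +0)
DFMUZ@1: {T} ∩ {T} = {T} (intersection, +0)
EY@1: {T} ∪ {G} = {G,T} (union, +1)
DEFMUYZ@1: {T} ∩ {G,T} = {T} (intersection, +0)
DU@2: {A} ∩ {A} = {A} (intersection, +0)
MZ@2: {C} ∩ {C} = {C} (intersection, +0)
DMUZ@2: {A} ∪ {C} = {A,C} (union, +1)
DFMUZ@2: {A,C} ∪ {G} = {A,C,G} (union, +1)
EY@2: {G} ∪ {T} = {G,T} (union, +1)
DEFMUYZ@2: {A,C,G} ∩ {G,T} = {G} (intersection, +0)
DU@3: {T} ∪ {G} = {G,T} (union, +1)
MZ@3: {T} ∪ {C} = {C,T} (union, +1)
DMUZ@3: {G,T} ∩ {C,T} = {T} (intersection, +0)
DFMUZ@3: {T} ∩ {T} = {T} (intersection, +0)
EY@3: {A} ∪ {C} = {A,C} (union, +1)
DEFMUYZ@3: {T} ∪ {A,C} = {A,C,T} (union, +1)
per-site changes: [3, 2, 3, 4]; total = 12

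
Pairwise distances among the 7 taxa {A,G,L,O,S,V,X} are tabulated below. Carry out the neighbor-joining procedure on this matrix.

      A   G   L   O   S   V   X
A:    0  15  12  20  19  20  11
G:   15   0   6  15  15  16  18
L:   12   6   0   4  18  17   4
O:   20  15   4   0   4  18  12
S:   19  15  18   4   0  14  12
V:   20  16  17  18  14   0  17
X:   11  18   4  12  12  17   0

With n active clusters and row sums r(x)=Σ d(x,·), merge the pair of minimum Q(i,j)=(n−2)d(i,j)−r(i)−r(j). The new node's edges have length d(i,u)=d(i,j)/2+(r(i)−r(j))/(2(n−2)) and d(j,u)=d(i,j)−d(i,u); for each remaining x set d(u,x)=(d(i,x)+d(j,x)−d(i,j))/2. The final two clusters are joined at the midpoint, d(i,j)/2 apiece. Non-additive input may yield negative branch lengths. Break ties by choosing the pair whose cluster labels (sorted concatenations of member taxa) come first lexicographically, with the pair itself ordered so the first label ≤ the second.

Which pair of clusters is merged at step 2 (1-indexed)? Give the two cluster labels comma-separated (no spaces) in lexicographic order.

1. join O+S (d=4, Q=-135) ⇒ OS; edges |O|=11/10, |S|=29/10
  updated: d(A,OS)=35/2, d(G,OS)=13, d(L,OS)=9, d(OS,V)=14, d(OS,X)=10
2. join G+L (d=6, Q=-92) ⇒ GL; edges |G|=11/2, |L|=1/2
  updated: d(A,GL)=21/2, d(GL,OS)=8, d(GL,V)=27/2, d(GL,X)=8
3. join A+X (d=11, Q=-72) ⇒ AX; edges |A|=23/3, |X|=10/3
  updated: d(AX,GL)=15/4, d(AX,OS)=33/4, d(AX,V)=13
4. join AX+GL (d=15/4, Q=-171/4) ⇒ AGLX; edges |AX|=29/16, |GL|=31/16
  updated: d(AGLX,OS)=25/4, d(AGLX,V)=91/8
5. join AGLX+OS (d=25/4, Q=-253/8) ⇒ AGLOSX; edges |AGLX|=29/16, |OS|=71/16
  updated: d(AGLOSX,V)=153/16
6. join AGLOSX+V (d=153/16) ⇒ AGLOSVX; edges |AGLOSX|=153/32, |V|=153/32
final tree: ((((A:23/3,X:10/3):29/16,(G:11/2,L:1/2):31/16):29/16,(O:11/10,S:29/10):71/16):153/32,V:153/32)
total length: 649/16

G,L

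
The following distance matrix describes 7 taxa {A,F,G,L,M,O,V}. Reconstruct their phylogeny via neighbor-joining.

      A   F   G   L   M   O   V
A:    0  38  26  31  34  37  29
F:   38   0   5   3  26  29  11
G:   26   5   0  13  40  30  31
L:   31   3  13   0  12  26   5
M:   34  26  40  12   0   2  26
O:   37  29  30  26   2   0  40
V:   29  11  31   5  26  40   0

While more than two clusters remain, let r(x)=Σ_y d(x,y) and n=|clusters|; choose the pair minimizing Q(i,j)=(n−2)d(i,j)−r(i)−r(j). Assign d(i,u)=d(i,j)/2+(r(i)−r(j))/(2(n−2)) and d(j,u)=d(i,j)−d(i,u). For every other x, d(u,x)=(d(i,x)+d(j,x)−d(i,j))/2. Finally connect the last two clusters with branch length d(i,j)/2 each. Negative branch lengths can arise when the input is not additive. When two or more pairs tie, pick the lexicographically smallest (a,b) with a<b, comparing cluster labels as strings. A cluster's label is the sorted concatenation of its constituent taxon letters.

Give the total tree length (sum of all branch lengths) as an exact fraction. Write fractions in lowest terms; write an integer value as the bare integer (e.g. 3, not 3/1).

step 1: merge (M,O) at d=2, Q=-294; branch lengths M→-7/5, O→17/5; new cluster MO
  updated: d(A,MO)=69/2, d(F,MO)=53/2, d(G,MO)=34, d(L,MO)=18, d(MO,V)=32
step 2: merge (F,G) at d=5, Q=-345/2; branch lengths F→-11/16, G→91/16; new cluster FG
  updated: d(A,FG)=59/2, d(FG,L)=11/2, d(FG,MO)=111/4, d(FG,V)=37/2
step 3: merge (A,MO) at d=69/2, Q=-531/4; branch lengths A→461/24, MO→367/24; new cluster AMO
  updated: d(AMO,FG)=91/8, d(AMO,L)=29/4, d(AMO,V)=53/4
step 4: merge (AMO,FG) at d=91/8, Q=-89/2; branch lengths AMO→77/16, FG→105/16; new cluster AFGMO
  updated: d(AFGMO,L)=11/16, d(AFGMO,V)=163/16
step 5: merge (AFGMO,L) at d=11/16, Q=-127/8; branch lengths AFGMO→47/16, L→-9/4; new cluster AFGLMO
  updated: d(AFGLMO,V)=29/4
step 6: merge (AFGLMO,V) at d=29/4; branch lengths AFGLMO→29/8, V→29/8; new cluster AFGLMOV
final tree: ((((A:461/24,(M:-7/5,O:17/5):367/24):77/16,(F:-11/16,G:91/16):105/16):47/16,L:-9/4):29/8,V:29/8)
total length: 973/16

973/16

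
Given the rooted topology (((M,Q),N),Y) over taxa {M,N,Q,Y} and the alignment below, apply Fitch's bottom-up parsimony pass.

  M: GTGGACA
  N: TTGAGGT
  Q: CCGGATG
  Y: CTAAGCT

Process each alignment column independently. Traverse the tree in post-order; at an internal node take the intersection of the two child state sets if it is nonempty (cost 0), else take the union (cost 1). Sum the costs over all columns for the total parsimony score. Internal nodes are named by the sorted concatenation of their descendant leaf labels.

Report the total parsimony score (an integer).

[col 0] MQ: children M:{G}, Q:{C} ∪→ {C,G}; cost 1
[col 0] MNQ: children MQ:{C,G}, N:{T} ∪→ {C,G,T}; cost 1
[col 0] MNQY: children MNQ:{C,G,T}, Y:{C} ∩→ {C}; cost 0
[col 1] MQ: children M:{T}, Q:{C} ∪→ {C,T}; cost 1
[col 1] MNQ: children MQ:{C,T}, N:{T} ∩→ {T}; cost 0
[col 1] MNQY: children MNQ:{T}, Y:{T} ∩→ {T}; cost 0
[col 2] MQ: children M:{G}, Q:{G} ∩→ {G}; cost 0
[col 2] MNQ: children MQ:{G}, N:{G} ∩→ {G}; cost 0
[col 2] MNQY: children MNQ:{G}, Y:{A} ∪→ {A,G}; cost 1
[col 3] MQ: children M:{G}, Q:{G} ∩→ {G}; cost 0
[col 3] MNQ: children MQ:{G}, N:{A} ∪→ {A,G}; cost 1
[col 3] MNQY: children MNQ:{A,G}, Y:{A} ∩→ {A}; cost 0
[col 4] MQ: children M:{A}, Q:{A} ∩→ {A}; cost 0
[col 4] MNQ: children MQ:{A}, N:{G} ∪→ {A,G}; cost 1
[col 4] MNQY: children MNQ:{A,G}, Y:{G} ∩→ {G}; cost 0
[col 5] MQ: children M:{C}, Q:{T} ∪→ {C,T}; cost 1
[col 5] MNQ: children MQ:{C,T}, N:{G} ∪→ {C,G,T}; cost 1
[col 5] MNQY: children MNQ:{C,G,T}, Y:{C} ∩→ {C}; cost 0
[col 6] MQ: children M:{A}, Q:{G} ∪→ {A,G}; cost 1
[col 6] MNQ: children MQ:{A,G}, N:{T} ∪→ {A,G,T}; cost 1
[col 6] MNQY: children MNQ:{A,G,T}, Y:{T} ∩→ {T}; cost 0
per-site changes: [2, 1, 1, 1, 1, 2, 2]; total = 10

10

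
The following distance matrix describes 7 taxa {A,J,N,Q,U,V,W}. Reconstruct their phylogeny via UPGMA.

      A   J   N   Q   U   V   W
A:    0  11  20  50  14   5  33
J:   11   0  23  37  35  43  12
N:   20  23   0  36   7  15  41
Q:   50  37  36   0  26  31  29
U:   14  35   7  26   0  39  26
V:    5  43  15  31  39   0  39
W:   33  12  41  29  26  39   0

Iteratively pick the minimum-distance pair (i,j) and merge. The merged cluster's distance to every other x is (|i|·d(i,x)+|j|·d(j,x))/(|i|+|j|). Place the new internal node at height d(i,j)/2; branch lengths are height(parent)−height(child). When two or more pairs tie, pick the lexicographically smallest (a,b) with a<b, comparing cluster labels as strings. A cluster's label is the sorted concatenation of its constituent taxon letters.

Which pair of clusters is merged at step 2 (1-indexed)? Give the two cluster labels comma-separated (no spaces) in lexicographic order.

1. join A+V (d=5) ⇒ AV; edges |A|=5/2, |V|=5/2
  updated: d(AV,J)=27, d(AV,N)=35/2, d(AV,Q)=81/2, d(AV,U)=53/2, d(AV,W)=36
2. join N+U (d=7) ⇒ NU; edges |N|=7/2, |U|=7/2
  updated: d(AV,NU)=22, d(J,NU)=29, d(NU,Q)=31, d(NU,W)=67/2
3. join J+W (d=12) ⇒ JW; edges |J|=6, |W|=6
  updated: d(AV,JW)=63/2, d(JW,NU)=125/4, d(JW,Q)=33
4. join AV+NU (d=22) ⇒ ANUV; edges |AV|=17/2, |NU|=15/2
  updated: d(ANUV,JW)=251/8, d(ANUV,Q)=143/4
5. join ANUV+JW (d=251/8) ⇒ AJNUVW; edges |ANUV|=75/16, |JW|=155/16
  updated: d(AJNUVW,Q)=209/6
6. join AJNUVW+Q (d=209/6) ⇒ AJNQUVW; edges |AJNUVW|=83/48, |Q|=209/12
final tree: ((((A:5/2,V:5/2):17/2,(N:7/2,U:7/2):15/2):75/16,(J:6,W:6):155/16):83/48,Q:209/12)
total length: 3529/48

N,U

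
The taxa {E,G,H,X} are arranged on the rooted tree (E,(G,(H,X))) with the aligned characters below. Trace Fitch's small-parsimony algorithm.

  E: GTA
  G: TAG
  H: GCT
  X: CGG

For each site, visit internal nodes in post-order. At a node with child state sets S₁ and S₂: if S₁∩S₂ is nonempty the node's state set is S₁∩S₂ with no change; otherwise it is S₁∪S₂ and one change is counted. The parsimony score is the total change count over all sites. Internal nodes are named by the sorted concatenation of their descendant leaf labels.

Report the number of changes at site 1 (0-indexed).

3

[col 0] HX: children H:{G}, X:{C} ∪→ {C,G}; cost 1
[col 0] GHX: children G:{T}, HX:{C,G} ∪→ {C,G,T}; cost 1
[col 0] EGHX: children E:{G}, GHX:{C,G,T} ∩→ {G}; cost 0
[col 1] HX: children H:{C}, X:{G} ∪→ {C,G}; cost 1
[col 1] GHX: children G:{A}, HX:{C,G} ∪→ {A,C,G}; cost 1
[col 1] EGHX: children E:{T}, GHX:{A,C,G} ∪→ {A,C,G,T}; cost 1
[col 2] HX: children H:{T}, X:{G} ∪→ {G,T}; cost 1
[col 2] GHX: children G:{G}, HX:{G,T} ∩→ {G}; cost 0
[col 2] EGHX: children E:{A}, GHX:{G} ∪→ {A,G}; cost 1
per-site changes: [2, 3, 2]; total = 7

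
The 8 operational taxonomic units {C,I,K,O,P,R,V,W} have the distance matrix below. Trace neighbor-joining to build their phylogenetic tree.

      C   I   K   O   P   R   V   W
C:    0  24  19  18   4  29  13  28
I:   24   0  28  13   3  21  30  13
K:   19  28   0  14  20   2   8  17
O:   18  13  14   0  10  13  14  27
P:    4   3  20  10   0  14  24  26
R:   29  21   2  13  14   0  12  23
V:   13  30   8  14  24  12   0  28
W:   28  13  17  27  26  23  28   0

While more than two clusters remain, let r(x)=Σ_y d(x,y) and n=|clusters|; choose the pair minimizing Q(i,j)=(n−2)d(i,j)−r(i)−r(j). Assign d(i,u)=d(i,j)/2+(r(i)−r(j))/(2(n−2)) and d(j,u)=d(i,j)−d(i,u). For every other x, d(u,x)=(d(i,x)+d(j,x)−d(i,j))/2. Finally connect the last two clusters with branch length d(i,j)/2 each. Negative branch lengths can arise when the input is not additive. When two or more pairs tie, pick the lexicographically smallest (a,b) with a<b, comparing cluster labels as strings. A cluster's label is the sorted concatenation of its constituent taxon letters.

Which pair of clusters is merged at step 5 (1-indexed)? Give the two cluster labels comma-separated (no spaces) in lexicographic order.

CP,IW

iteration 1: select I,W (d=13, Q=-216); attach at lengths (4, 9); label the merged cluster IW
  updated: d(C,IW)=39/2, d(IW,K)=16, d(IW,O)=27/2, d(IW,P)=8, d(IW,R)=31/2, d(IW,V)=45/2
iteration 2: select C,P (d=4, Q=-325/2); attach at lengths (17/4, -1/4); label the merged cluster CP
  updated: d(CP,IW)=47/4, d(CP,K)=35/2, d(CP,O)=12, d(CP,R)=39/2, d(CP,V)=33/2
iteration 3: select K,R (d=2, Q=-223/2); attach at lengths (7/16, 25/16); label the merged cluster KR
  updated: d(CP,KR)=35/2, d(IW,KR)=59/4, d(KR,O)=25/2, d(KR,V)=9
iteration 4: select KR,V (d=9, Q=-355/4); attach at lengths (25/8, 47/8); label the merged cluster KRV
  updated: d(CP,KRV)=25/2, d(IW,KRV)=113/8, d(KRV,O)=35/4
iteration 5: select CP,IW (d=47/4, Q=-417/8); attach at lengths (163/32, 213/32); label the merged cluster CIPW
  updated: d(CIPW,KRV)=119/16, d(CIPW,O)=55/8
iteration 6: select CIPW,KRV (d=119/16, Q=-369/16); attach at lengths (89/32, 149/32); label the merged cluster CIKPRVW
  updated: d(CIKPRVW,O)=131/32
iteration 7: select CIKPRVW,O (d=131/32); attach at lengths (131/64, 131/64); label the merged cluster CIKOPRVW
final tree: ((((C:17/4,P:-1/4):163/32,(I:4,W:9):213/32):89/32,((K:7/16,R:25/16):25/8,V:47/8):149/32):131/64,O:131/64)
total length: 1641/32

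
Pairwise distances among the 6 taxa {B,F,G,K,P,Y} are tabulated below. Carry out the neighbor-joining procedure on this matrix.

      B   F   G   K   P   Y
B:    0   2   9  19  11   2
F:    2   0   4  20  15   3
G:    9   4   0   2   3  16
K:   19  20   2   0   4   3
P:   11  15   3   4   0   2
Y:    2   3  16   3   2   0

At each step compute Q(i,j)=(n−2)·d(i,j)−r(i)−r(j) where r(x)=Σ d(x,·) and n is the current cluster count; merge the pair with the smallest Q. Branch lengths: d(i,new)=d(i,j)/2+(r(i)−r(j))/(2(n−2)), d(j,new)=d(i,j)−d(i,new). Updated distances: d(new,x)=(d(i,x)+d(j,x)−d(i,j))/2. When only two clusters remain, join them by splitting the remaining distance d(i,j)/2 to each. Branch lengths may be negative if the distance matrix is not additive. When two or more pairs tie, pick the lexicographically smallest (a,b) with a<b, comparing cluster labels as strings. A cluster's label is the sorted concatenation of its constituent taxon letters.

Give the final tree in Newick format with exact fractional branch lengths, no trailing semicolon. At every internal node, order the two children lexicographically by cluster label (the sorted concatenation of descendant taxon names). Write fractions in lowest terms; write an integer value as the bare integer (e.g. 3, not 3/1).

(((((B:7/8,F:9/8):13/4,Y:-7/4):51/8,P:-1/8):21/8,G:3/4):5/8,K:5/8)

iteration 1: select B,F (d=2, Q=-79); attach at lengths (7/8, 9/8); label the merged cluster BF
  updated: d(BF,G)=11/2, d(BF,K)=37/2, d(BF,P)=12, d(BF,Y)=3/2
iteration 2: select BF,Y (d=3/2, Q=-111/2); attach at lengths (13/4, -7/4); label the merged cluster BFY
  updated: d(BFY,G)=10, d(BFY,K)=10, d(BFY,P)=25/4
iteration 3: select BFY,P (d=25/4, Q=-27); attach at lengths (51/8, -1/8); label the merged cluster BFPY
  updated: d(BFPY,G)=27/8, d(BFPY,K)=31/8
iteration 4: select BFPY,G (d=27/8, Q=-37/4); attach at lengths (21/8, 3/4); label the merged cluster BFGPY
  updated: d(BFGPY,K)=5/4
iteration 5: select BFGPY,K (d=5/4); attach at lengths (5/8, 5/8); label the merged cluster BFGKPY
final tree: (((((B:7/8,F:9/8):13/4,Y:-7/4):51/8,P:-1/8):21/8,G:3/4):5/8,K:5/8)
total length: 115/8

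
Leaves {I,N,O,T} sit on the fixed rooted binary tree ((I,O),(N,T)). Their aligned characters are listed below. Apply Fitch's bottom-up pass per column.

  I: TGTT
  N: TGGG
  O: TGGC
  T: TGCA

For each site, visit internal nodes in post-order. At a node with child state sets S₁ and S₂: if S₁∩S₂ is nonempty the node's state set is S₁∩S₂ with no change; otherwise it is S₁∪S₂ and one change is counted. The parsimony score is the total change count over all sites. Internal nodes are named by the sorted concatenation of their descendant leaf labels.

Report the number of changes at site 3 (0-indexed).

3

[col 0] IO: children I:{T}, O:{T} ∩→ {T}; cost 0
[col 0] NT: children N:{T}, T:{T} ∩→ {T}; cost 0
[col 0] INOT: children IO:{T}, NT:{T} ∩→ {T}; cost 0
[col 1] IO: children I:{G}, O:{G} ∩→ {G}; cost 0
[col 1] NT: children N:{G}, T:{G} ∩→ {G}; cost 0
[col 1] INOT: children IO:{G}, NT:{G} ∩→ {G}; cost 0
[col 2] IO: children I:{T}, O:{G} ∪→ {G,T}; cost 1
[col 2] NT: children N:{G}, T:{C} ∪→ {C,G}; cost 1
[col 2] INOT: children IO:{G,T}, NT:{C,G} ∩→ {G}; cost 0
[col 3] IO: children I:{T}, O:{C} ∪→ {C,T}; cost 1
[col 3] NT: children N:{G}, T:{A} ∪→ {A,G}; cost 1
[col 3] INOT: children IO:{C,T}, NT:{A,G} ∪→ {A,C,G,T}; cost 1
per-site changes: [0, 0, 2, 3]; total = 5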